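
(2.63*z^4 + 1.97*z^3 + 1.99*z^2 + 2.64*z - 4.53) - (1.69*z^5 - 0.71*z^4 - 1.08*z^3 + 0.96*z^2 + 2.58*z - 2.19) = -1.69*z^5 + 3.34*z^4 + 3.05*z^3 + 1.03*z^2 + 0.0600000000000001*z - 2.34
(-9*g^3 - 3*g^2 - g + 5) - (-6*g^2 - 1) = -9*g^3 + 3*g^2 - g + 6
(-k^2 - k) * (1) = -k^2 - k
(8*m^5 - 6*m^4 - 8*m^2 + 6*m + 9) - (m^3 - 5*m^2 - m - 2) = 8*m^5 - 6*m^4 - m^3 - 3*m^2 + 7*m + 11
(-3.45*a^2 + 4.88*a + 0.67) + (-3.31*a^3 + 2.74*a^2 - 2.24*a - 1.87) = -3.31*a^3 - 0.71*a^2 + 2.64*a - 1.2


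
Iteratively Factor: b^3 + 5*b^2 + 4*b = (b + 4)*(b^2 + b) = b*(b + 4)*(b + 1)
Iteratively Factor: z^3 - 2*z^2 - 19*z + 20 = (z - 1)*(z^2 - z - 20) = (z - 1)*(z + 4)*(z - 5)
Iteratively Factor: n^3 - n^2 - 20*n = (n + 4)*(n^2 - 5*n) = (n - 5)*(n + 4)*(n)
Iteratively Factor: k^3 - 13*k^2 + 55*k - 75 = (k - 5)*(k^2 - 8*k + 15) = (k - 5)*(k - 3)*(k - 5)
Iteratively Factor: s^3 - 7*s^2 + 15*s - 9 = (s - 1)*(s^2 - 6*s + 9) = (s - 3)*(s - 1)*(s - 3)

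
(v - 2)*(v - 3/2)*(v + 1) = v^3 - 5*v^2/2 - v/2 + 3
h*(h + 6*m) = h^2 + 6*h*m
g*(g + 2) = g^2 + 2*g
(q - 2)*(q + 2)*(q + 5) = q^3 + 5*q^2 - 4*q - 20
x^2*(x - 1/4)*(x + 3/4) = x^4 + x^3/2 - 3*x^2/16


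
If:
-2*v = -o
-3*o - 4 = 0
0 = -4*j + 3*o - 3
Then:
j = -7/4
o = -4/3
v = -2/3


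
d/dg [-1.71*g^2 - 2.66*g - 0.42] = -3.42*g - 2.66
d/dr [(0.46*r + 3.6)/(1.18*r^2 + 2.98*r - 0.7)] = (0.5428*r^2 + 1.3708*r - (0.46*r + 3.6)*(2.36*r + 2.98) - 0.322)/(1.18*r^2 + 2.98*r - 0.7)^2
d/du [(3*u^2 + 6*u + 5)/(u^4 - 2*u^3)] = 2*(-3*u^3 - 6*u^2 + 2*u + 15)/(u^4*(u^2 - 4*u + 4))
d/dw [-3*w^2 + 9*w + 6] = 9 - 6*w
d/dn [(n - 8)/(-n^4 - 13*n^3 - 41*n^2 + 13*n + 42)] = (-n^4 - 13*n^3 - 41*n^2 + 13*n + (n - 8)*(4*n^3 + 39*n^2 + 82*n - 13) + 42)/(n^4 + 13*n^3 + 41*n^2 - 13*n - 42)^2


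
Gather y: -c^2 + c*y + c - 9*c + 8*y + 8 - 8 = -c^2 - 8*c + y*(c + 8)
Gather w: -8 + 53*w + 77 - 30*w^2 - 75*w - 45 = -30*w^2 - 22*w + 24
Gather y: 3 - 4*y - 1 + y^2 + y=y^2 - 3*y + 2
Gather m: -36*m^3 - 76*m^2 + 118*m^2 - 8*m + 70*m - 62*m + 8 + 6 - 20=-36*m^3 + 42*m^2 - 6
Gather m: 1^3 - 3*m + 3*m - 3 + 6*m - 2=6*m - 4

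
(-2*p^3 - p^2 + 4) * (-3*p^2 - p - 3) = 6*p^5 + 5*p^4 + 7*p^3 - 9*p^2 - 4*p - 12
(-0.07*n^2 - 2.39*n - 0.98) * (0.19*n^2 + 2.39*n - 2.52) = -0.0133*n^4 - 0.6214*n^3 - 5.7219*n^2 + 3.6806*n + 2.4696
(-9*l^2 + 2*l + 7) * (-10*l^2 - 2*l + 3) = 90*l^4 - 2*l^3 - 101*l^2 - 8*l + 21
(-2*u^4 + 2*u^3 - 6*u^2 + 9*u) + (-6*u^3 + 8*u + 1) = -2*u^4 - 4*u^3 - 6*u^2 + 17*u + 1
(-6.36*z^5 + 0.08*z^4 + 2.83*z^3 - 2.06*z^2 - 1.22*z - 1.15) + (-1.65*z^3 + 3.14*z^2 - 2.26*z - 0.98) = -6.36*z^5 + 0.08*z^4 + 1.18*z^3 + 1.08*z^2 - 3.48*z - 2.13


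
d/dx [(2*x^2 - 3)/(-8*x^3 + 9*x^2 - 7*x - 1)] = (16*x^4 - 86*x^2 + 50*x - 21)/(64*x^6 - 144*x^5 + 193*x^4 - 110*x^3 + 31*x^2 + 14*x + 1)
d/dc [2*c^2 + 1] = 4*c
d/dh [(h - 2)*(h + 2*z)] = 2*h + 2*z - 2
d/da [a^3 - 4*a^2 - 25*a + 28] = 3*a^2 - 8*a - 25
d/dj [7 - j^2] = -2*j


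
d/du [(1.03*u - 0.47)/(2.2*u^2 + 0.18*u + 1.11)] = (-2.266*u^2 + 2.068*u + 1.2279)/(4.84*u^4 + 0.792*u^3 + 4.9164*u^2 + 0.3996*u + 1.2321)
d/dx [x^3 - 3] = 3*x^2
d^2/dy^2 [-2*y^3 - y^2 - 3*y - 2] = -12*y - 2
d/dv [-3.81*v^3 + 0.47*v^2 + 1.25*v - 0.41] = -11.43*v^2 + 0.94*v + 1.25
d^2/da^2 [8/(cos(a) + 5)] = 8*(sin(a)^2 + 5*cos(a) + 1)/(cos(a) + 5)^3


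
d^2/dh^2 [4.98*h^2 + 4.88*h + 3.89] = 9.96000000000000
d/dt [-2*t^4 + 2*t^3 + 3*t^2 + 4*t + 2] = -8*t^3 + 6*t^2 + 6*t + 4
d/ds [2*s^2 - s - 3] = 4*s - 1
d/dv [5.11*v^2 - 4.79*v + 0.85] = 10.22*v - 4.79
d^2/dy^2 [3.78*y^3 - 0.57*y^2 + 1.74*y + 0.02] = 22.68*y - 1.14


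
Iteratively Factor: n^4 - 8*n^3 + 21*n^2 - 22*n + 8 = (n - 1)*(n^3 - 7*n^2 + 14*n - 8) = (n - 2)*(n - 1)*(n^2 - 5*n + 4) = (n - 4)*(n - 2)*(n - 1)*(n - 1)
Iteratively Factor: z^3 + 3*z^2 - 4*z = (z - 1)*(z^2 + 4*z) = (z - 1)*(z + 4)*(z)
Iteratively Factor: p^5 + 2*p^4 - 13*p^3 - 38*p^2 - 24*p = (p + 1)*(p^4 + p^3 - 14*p^2 - 24*p) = (p + 1)*(p + 2)*(p^3 - p^2 - 12*p) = (p + 1)*(p + 2)*(p + 3)*(p^2 - 4*p) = p*(p + 1)*(p + 2)*(p + 3)*(p - 4)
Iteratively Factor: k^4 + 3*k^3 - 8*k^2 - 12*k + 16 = (k - 1)*(k^3 + 4*k^2 - 4*k - 16) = (k - 1)*(k + 4)*(k^2 - 4) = (k - 2)*(k - 1)*(k + 4)*(k + 2)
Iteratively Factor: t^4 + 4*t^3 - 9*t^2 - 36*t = (t + 4)*(t^3 - 9*t) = (t - 3)*(t + 4)*(t^2 + 3*t) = t*(t - 3)*(t + 4)*(t + 3)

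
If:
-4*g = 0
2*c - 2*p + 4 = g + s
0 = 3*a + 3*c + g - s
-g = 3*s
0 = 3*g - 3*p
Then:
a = 2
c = -2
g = 0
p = 0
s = 0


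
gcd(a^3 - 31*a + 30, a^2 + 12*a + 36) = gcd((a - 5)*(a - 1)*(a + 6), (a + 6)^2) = a + 6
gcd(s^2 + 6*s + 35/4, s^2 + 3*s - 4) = 1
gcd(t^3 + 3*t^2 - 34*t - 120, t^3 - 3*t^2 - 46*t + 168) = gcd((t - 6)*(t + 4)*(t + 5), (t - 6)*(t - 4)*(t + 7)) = t - 6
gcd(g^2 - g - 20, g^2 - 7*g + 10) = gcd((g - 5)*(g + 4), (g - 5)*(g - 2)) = g - 5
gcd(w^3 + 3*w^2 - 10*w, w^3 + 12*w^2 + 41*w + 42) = 1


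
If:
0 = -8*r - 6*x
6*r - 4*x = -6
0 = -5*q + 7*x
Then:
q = 84/85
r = -9/17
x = 12/17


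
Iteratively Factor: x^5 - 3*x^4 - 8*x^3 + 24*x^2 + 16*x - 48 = (x - 3)*(x^4 - 8*x^2 + 16) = (x - 3)*(x - 2)*(x^3 + 2*x^2 - 4*x - 8) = (x - 3)*(x - 2)^2*(x^2 + 4*x + 4) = (x - 3)*(x - 2)^2*(x + 2)*(x + 2)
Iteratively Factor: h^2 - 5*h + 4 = (h - 1)*(h - 4)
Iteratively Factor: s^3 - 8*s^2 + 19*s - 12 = (s - 4)*(s^2 - 4*s + 3) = (s - 4)*(s - 1)*(s - 3)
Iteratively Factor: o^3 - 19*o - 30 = (o + 3)*(o^2 - 3*o - 10) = (o - 5)*(o + 3)*(o + 2)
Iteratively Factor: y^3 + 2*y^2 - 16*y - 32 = (y + 2)*(y^2 - 16) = (y - 4)*(y + 2)*(y + 4)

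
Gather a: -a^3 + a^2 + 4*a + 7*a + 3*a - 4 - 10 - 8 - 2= -a^3 + a^2 + 14*a - 24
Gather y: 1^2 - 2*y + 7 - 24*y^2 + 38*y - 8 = -24*y^2 + 36*y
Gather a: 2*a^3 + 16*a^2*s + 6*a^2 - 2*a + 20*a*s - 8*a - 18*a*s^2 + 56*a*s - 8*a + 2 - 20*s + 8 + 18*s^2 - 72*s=2*a^3 + a^2*(16*s + 6) + a*(-18*s^2 + 76*s - 18) + 18*s^2 - 92*s + 10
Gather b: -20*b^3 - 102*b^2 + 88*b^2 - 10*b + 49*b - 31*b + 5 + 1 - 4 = -20*b^3 - 14*b^2 + 8*b + 2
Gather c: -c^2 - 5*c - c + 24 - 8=-c^2 - 6*c + 16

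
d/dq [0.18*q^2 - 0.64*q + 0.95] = 0.36*q - 0.64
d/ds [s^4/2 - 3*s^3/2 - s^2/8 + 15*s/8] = 2*s^3 - 9*s^2/2 - s/4 + 15/8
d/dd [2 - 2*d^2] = -4*d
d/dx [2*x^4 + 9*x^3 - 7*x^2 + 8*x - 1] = 8*x^3 + 27*x^2 - 14*x + 8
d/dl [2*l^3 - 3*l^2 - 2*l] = 6*l^2 - 6*l - 2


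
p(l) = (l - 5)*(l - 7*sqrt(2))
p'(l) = 2*l - 7*sqrt(2) - 5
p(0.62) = 40.64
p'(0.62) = -13.66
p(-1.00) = 65.40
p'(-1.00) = -16.90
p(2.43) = 19.20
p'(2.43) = -10.04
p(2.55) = 18.01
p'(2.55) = -9.80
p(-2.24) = 87.89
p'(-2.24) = -19.38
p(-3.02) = 103.61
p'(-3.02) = -20.94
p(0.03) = 49.05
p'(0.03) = -14.84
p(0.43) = 43.28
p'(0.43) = -14.04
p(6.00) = -3.90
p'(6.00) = -2.90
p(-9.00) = 264.59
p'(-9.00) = -32.90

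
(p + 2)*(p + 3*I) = p^2 + 2*p + 3*I*p + 6*I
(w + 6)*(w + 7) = w^2 + 13*w + 42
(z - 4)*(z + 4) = z^2 - 16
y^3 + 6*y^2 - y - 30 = (y - 2)*(y + 3)*(y + 5)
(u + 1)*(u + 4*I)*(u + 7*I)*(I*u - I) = I*u^4 - 11*u^3 - 29*I*u^2 + 11*u + 28*I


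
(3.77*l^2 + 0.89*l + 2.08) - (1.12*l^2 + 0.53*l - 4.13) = 2.65*l^2 + 0.36*l + 6.21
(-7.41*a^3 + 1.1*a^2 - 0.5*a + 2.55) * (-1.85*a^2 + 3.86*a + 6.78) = 13.7085*a^5 - 30.6376*a^4 - 45.0688*a^3 + 0.810500000000001*a^2 + 6.453*a + 17.289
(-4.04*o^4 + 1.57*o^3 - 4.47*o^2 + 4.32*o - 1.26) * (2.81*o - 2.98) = -11.3524*o^5 + 16.4509*o^4 - 17.2393*o^3 + 25.4598*o^2 - 16.4142*o + 3.7548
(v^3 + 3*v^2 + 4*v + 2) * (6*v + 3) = 6*v^4 + 21*v^3 + 33*v^2 + 24*v + 6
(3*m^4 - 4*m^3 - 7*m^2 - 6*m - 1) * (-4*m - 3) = -12*m^5 + 7*m^4 + 40*m^3 + 45*m^2 + 22*m + 3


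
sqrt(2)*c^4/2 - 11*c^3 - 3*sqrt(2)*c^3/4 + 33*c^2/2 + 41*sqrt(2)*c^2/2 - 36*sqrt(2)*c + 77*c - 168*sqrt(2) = (c - 7/2)*(c - 8*sqrt(2))*(c - 3*sqrt(2))*(sqrt(2)*c/2 + sqrt(2))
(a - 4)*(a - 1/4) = a^2 - 17*a/4 + 1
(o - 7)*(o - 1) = o^2 - 8*o + 7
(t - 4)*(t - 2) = t^2 - 6*t + 8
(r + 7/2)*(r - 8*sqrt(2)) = r^2 - 8*sqrt(2)*r + 7*r/2 - 28*sqrt(2)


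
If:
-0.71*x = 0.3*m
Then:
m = -2.36666666666667*x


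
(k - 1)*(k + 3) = k^2 + 2*k - 3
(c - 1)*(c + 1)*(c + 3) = c^3 + 3*c^2 - c - 3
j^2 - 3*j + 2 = (j - 2)*(j - 1)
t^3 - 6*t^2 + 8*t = t*(t - 4)*(t - 2)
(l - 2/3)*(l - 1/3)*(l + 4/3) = l^3 + l^2/3 - 10*l/9 + 8/27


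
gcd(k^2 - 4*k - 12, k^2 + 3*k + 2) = k + 2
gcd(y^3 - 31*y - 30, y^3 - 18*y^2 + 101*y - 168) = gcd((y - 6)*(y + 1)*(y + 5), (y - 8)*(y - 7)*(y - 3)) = 1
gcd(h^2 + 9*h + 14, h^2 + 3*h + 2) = h + 2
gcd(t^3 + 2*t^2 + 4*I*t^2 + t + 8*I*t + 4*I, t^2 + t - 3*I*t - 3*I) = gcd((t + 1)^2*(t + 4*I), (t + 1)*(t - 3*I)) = t + 1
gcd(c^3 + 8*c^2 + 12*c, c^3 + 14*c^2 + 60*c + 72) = c^2 + 8*c + 12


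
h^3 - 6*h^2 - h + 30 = (h - 5)*(h - 3)*(h + 2)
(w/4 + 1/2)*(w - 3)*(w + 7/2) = w^3/4 + 5*w^2/8 - 19*w/8 - 21/4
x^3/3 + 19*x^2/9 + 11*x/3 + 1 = (x/3 + 1)*(x + 1/3)*(x + 3)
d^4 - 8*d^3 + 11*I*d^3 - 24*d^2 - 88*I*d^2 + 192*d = d*(d - 8)*(d + 3*I)*(d + 8*I)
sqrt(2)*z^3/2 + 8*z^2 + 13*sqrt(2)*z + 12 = (z + sqrt(2))*(z + 6*sqrt(2))*(sqrt(2)*z/2 + 1)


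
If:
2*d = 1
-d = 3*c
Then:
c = -1/6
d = 1/2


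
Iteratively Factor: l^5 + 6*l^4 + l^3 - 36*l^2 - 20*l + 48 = (l - 2)*(l^4 + 8*l^3 + 17*l^2 - 2*l - 24) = (l - 2)*(l - 1)*(l^3 + 9*l^2 + 26*l + 24) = (l - 2)*(l - 1)*(l + 2)*(l^2 + 7*l + 12) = (l - 2)*(l - 1)*(l + 2)*(l + 4)*(l + 3)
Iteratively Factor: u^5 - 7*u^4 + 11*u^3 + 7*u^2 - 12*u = (u + 1)*(u^4 - 8*u^3 + 19*u^2 - 12*u) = u*(u + 1)*(u^3 - 8*u^2 + 19*u - 12) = u*(u - 3)*(u + 1)*(u^2 - 5*u + 4) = u*(u - 4)*(u - 3)*(u + 1)*(u - 1)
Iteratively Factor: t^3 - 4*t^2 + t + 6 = (t - 2)*(t^2 - 2*t - 3) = (t - 2)*(t + 1)*(t - 3)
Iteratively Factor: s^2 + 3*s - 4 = (s - 1)*(s + 4)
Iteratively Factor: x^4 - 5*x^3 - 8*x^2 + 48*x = (x - 4)*(x^3 - x^2 - 12*x) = (x - 4)*(x + 3)*(x^2 - 4*x) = (x - 4)^2*(x + 3)*(x)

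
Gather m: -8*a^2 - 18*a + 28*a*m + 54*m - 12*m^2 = -8*a^2 - 18*a - 12*m^2 + m*(28*a + 54)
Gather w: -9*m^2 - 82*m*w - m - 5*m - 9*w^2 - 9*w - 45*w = -9*m^2 - 6*m - 9*w^2 + w*(-82*m - 54)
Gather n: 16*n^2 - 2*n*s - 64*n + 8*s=16*n^2 + n*(-2*s - 64) + 8*s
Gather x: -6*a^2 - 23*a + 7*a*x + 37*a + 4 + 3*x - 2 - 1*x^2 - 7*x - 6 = -6*a^2 + 14*a - x^2 + x*(7*a - 4) - 4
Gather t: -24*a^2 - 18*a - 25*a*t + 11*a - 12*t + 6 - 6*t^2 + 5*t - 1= -24*a^2 - 7*a - 6*t^2 + t*(-25*a - 7) + 5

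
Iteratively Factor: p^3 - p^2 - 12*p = (p + 3)*(p^2 - 4*p) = (p - 4)*(p + 3)*(p)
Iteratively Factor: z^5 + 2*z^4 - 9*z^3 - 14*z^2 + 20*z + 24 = (z + 2)*(z^4 - 9*z^2 + 4*z + 12) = (z - 2)*(z + 2)*(z^3 + 2*z^2 - 5*z - 6) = (z - 2)*(z + 1)*(z + 2)*(z^2 + z - 6) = (z - 2)^2*(z + 1)*(z + 2)*(z + 3)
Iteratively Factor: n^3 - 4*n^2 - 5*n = (n + 1)*(n^2 - 5*n) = (n - 5)*(n + 1)*(n)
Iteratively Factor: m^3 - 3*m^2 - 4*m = (m)*(m^2 - 3*m - 4) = m*(m + 1)*(m - 4)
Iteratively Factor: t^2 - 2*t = (t)*(t - 2)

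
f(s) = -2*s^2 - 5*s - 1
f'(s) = -4*s - 5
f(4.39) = -61.49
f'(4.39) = -22.56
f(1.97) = -18.61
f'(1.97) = -12.88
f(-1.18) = 2.12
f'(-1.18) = -0.28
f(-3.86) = -11.50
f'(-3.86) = 10.44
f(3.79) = -48.68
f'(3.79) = -20.16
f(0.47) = -3.79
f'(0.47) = -6.88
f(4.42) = -62.17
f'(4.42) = -22.68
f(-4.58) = -20.05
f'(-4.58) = 13.32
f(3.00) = -34.00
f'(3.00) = -17.00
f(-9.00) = -118.00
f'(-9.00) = 31.00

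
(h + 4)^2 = h^2 + 8*h + 16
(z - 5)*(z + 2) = z^2 - 3*z - 10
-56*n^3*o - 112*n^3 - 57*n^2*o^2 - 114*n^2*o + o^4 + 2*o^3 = (-8*n + o)*(n + o)*(7*n + o)*(o + 2)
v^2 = v^2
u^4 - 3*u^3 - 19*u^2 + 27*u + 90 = (u - 5)*(u - 3)*(u + 2)*(u + 3)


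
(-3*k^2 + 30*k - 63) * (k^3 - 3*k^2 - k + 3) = -3*k^5 + 39*k^4 - 150*k^3 + 150*k^2 + 153*k - 189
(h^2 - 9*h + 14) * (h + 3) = h^3 - 6*h^2 - 13*h + 42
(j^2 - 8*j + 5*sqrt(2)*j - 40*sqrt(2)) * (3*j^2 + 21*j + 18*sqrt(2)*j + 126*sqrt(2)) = 3*j^4 - 3*j^3 + 33*sqrt(2)*j^3 - 33*sqrt(2)*j^2 + 12*j^2 - 1848*sqrt(2)*j - 180*j - 10080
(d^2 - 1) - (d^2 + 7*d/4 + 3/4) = -7*d/4 - 7/4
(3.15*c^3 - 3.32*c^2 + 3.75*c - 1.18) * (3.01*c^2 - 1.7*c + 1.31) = 9.4815*c^5 - 15.3482*c^4 + 21.058*c^3 - 14.276*c^2 + 6.9185*c - 1.5458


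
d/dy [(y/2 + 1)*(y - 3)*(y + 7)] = 3*y^2/2 + 6*y - 13/2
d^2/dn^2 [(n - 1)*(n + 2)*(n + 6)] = 6*n + 14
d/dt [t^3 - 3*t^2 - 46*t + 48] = 3*t^2 - 6*t - 46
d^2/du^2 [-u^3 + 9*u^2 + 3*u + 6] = 18 - 6*u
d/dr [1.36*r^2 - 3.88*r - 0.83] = 2.72*r - 3.88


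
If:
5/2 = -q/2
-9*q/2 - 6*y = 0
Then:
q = -5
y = 15/4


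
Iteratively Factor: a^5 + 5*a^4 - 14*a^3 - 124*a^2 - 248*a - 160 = (a + 2)*(a^4 + 3*a^3 - 20*a^2 - 84*a - 80) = (a - 5)*(a + 2)*(a^3 + 8*a^2 + 20*a + 16) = (a - 5)*(a + 2)^2*(a^2 + 6*a + 8) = (a - 5)*(a + 2)^2*(a + 4)*(a + 2)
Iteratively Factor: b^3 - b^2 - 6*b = (b)*(b^2 - b - 6) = b*(b + 2)*(b - 3)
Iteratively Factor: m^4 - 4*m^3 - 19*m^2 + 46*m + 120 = (m - 4)*(m^3 - 19*m - 30) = (m - 5)*(m - 4)*(m^2 + 5*m + 6) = (m - 5)*(m - 4)*(m + 3)*(m + 2)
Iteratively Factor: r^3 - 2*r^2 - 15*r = (r)*(r^2 - 2*r - 15) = r*(r - 5)*(r + 3)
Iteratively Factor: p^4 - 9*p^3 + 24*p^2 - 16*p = (p - 4)*(p^3 - 5*p^2 + 4*p) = p*(p - 4)*(p^2 - 5*p + 4) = p*(p - 4)*(p - 1)*(p - 4)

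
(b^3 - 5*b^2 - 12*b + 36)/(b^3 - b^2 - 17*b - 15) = (b^2 - 8*b + 12)/(b^2 - 4*b - 5)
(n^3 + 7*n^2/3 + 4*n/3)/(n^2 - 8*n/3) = (3*n^2 + 7*n + 4)/(3*n - 8)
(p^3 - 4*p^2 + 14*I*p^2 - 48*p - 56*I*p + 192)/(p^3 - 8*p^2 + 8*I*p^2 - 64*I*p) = (p^2 + 2*p*(-2 + 3*I) - 24*I)/(p*(p - 8))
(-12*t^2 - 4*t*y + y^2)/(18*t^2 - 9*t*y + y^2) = (2*t + y)/(-3*t + y)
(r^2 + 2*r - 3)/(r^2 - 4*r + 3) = (r + 3)/(r - 3)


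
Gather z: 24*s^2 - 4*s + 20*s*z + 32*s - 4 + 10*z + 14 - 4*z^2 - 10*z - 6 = 24*s^2 + 20*s*z + 28*s - 4*z^2 + 4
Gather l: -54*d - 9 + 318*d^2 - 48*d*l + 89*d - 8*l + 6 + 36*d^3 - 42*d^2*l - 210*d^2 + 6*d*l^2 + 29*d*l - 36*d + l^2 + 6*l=36*d^3 + 108*d^2 - d + l^2*(6*d + 1) + l*(-42*d^2 - 19*d - 2) - 3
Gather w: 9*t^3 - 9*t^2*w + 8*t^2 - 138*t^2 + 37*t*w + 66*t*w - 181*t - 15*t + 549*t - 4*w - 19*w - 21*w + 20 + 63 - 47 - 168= 9*t^3 - 130*t^2 + 353*t + w*(-9*t^2 + 103*t - 44) - 132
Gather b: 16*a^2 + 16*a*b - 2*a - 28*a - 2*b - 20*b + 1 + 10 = 16*a^2 - 30*a + b*(16*a - 22) + 11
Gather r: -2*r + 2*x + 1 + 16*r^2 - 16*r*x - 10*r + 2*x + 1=16*r^2 + r*(-16*x - 12) + 4*x + 2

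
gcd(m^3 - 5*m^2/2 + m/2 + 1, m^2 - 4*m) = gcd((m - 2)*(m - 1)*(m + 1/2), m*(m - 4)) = 1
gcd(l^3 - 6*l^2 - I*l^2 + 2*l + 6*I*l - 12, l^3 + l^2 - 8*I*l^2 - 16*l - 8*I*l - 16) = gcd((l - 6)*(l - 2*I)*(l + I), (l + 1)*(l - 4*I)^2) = 1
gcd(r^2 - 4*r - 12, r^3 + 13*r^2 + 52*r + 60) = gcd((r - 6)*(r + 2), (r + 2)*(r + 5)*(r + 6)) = r + 2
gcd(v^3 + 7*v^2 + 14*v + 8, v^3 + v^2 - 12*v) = v + 4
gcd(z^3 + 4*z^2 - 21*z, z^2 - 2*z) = z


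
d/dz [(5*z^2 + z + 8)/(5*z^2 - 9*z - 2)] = 10*(-5*z^2 - 10*z + 7)/(25*z^4 - 90*z^3 + 61*z^2 + 36*z + 4)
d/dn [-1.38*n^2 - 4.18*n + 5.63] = -2.76*n - 4.18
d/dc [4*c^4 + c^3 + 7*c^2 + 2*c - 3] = 16*c^3 + 3*c^2 + 14*c + 2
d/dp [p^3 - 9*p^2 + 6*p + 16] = 3*p^2 - 18*p + 6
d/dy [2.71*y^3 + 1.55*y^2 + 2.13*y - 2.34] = 8.13*y^2 + 3.1*y + 2.13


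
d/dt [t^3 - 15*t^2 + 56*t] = 3*t^2 - 30*t + 56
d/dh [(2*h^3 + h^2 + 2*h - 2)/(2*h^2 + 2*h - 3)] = 2*(2*h^4 + 4*h^3 - 10*h^2 + h - 1)/(4*h^4 + 8*h^3 - 8*h^2 - 12*h + 9)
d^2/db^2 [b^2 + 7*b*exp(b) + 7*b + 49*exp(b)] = 7*b*exp(b) + 63*exp(b) + 2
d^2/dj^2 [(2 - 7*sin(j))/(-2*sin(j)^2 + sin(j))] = 2*(-14*sin(j)^2 + 9*sin(j) + 22 - 23/sin(j) + 12/sin(j)^2 - 2/sin(j)^3)/(2*sin(j) - 1)^3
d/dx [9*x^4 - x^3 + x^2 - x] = 36*x^3 - 3*x^2 + 2*x - 1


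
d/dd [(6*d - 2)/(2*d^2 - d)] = 2*(-6*d^2 + 4*d - 1)/(d^2*(4*d^2 - 4*d + 1))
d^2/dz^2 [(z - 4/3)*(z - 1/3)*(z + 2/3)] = 6*z - 2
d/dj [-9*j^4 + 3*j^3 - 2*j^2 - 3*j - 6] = -36*j^3 + 9*j^2 - 4*j - 3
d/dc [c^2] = 2*c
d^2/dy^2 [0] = 0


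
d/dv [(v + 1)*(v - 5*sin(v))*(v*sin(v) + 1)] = (v + 1)*(v - 5*sin(v))*(v*cos(v) + sin(v)) - (v + 1)*(v*sin(v) + 1)*(5*cos(v) - 1) + (v - 5*sin(v))*(v*sin(v) + 1)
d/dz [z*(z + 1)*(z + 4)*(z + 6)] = 4*z^3 + 33*z^2 + 68*z + 24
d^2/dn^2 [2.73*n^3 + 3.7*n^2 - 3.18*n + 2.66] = 16.38*n + 7.4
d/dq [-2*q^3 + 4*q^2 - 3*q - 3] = -6*q^2 + 8*q - 3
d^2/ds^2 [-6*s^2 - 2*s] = -12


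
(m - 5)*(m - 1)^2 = m^3 - 7*m^2 + 11*m - 5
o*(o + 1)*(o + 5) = o^3 + 6*o^2 + 5*o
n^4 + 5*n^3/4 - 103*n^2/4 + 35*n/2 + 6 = (n - 4)*(n - 1)*(n + 1/4)*(n + 6)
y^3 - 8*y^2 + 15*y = y*(y - 5)*(y - 3)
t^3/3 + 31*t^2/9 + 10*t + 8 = (t/3 + 1)*(t + 4/3)*(t + 6)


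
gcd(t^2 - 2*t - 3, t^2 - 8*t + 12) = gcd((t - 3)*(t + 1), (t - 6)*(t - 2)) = 1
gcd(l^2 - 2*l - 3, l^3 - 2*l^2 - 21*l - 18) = l + 1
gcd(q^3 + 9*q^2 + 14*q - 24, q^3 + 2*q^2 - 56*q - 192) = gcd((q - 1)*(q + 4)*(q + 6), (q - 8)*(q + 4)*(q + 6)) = q^2 + 10*q + 24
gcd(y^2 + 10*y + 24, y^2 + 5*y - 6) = y + 6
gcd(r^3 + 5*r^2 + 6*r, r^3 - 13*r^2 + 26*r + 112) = r + 2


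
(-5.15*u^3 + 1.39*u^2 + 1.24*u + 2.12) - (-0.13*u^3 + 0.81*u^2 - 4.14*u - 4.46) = -5.02*u^3 + 0.58*u^2 + 5.38*u + 6.58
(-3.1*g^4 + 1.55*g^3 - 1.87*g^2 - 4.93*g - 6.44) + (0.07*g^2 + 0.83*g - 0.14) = -3.1*g^4 + 1.55*g^3 - 1.8*g^2 - 4.1*g - 6.58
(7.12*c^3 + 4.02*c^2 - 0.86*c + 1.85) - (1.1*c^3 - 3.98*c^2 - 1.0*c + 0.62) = 6.02*c^3 + 8.0*c^2 + 0.14*c + 1.23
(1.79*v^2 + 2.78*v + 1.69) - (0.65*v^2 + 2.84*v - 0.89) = 1.14*v^2 - 0.0600000000000001*v + 2.58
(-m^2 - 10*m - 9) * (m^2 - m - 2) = -m^4 - 9*m^3 + 3*m^2 + 29*m + 18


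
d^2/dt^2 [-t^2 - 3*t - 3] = -2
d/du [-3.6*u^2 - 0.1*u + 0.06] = -7.2*u - 0.1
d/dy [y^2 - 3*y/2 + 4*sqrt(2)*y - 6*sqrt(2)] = 2*y - 3/2 + 4*sqrt(2)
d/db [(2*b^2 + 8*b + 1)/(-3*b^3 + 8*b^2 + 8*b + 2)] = (6*b^4 + 48*b^3 - 39*b^2 - 8*b + 8)/(9*b^6 - 48*b^5 + 16*b^4 + 116*b^3 + 96*b^2 + 32*b + 4)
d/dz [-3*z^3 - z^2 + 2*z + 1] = -9*z^2 - 2*z + 2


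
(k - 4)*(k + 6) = k^2 + 2*k - 24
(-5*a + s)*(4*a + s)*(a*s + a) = -20*a^3*s - 20*a^3 - a^2*s^2 - a^2*s + a*s^3 + a*s^2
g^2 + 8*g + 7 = (g + 1)*(g + 7)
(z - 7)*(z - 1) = z^2 - 8*z + 7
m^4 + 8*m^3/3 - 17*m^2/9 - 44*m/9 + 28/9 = (m - 1)*(m - 2/3)*(m + 2)*(m + 7/3)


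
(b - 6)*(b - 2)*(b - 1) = b^3 - 9*b^2 + 20*b - 12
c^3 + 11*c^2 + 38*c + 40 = (c + 2)*(c + 4)*(c + 5)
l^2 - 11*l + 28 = (l - 7)*(l - 4)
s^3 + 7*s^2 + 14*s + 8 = (s + 1)*(s + 2)*(s + 4)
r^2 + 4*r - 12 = (r - 2)*(r + 6)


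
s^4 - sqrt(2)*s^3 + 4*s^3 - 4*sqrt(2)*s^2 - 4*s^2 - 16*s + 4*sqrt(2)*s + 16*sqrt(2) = (s - 2)*(s + 2)*(s + 4)*(s - sqrt(2))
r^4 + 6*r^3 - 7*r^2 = r^2*(r - 1)*(r + 7)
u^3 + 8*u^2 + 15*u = u*(u + 3)*(u + 5)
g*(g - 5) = g^2 - 5*g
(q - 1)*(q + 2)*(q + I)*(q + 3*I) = q^4 + q^3 + 4*I*q^3 - 5*q^2 + 4*I*q^2 - 3*q - 8*I*q + 6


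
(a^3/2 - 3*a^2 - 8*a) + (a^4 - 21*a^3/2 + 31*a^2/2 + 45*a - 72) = a^4 - 10*a^3 + 25*a^2/2 + 37*a - 72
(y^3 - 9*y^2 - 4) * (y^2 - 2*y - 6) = y^5 - 11*y^4 + 12*y^3 + 50*y^2 + 8*y + 24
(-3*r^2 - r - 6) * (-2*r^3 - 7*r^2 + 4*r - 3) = 6*r^5 + 23*r^4 + 7*r^3 + 47*r^2 - 21*r + 18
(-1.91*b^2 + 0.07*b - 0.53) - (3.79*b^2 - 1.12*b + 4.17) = -5.7*b^2 + 1.19*b - 4.7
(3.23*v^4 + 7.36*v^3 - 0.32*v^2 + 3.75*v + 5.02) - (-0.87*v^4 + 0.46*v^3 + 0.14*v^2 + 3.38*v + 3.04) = 4.1*v^4 + 6.9*v^3 - 0.46*v^2 + 0.37*v + 1.98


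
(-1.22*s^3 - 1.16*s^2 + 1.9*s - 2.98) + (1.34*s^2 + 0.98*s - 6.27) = -1.22*s^3 + 0.18*s^2 + 2.88*s - 9.25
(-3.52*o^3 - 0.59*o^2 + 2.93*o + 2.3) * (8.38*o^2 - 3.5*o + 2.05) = -29.4976*o^5 + 7.3758*o^4 + 19.4024*o^3 + 7.8095*o^2 - 2.0435*o + 4.715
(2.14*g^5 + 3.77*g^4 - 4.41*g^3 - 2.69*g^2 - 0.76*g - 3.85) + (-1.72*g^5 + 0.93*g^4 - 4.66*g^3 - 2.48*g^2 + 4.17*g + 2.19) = 0.42*g^5 + 4.7*g^4 - 9.07*g^3 - 5.17*g^2 + 3.41*g - 1.66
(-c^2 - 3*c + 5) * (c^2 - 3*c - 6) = -c^4 + 20*c^2 + 3*c - 30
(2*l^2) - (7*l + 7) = 2*l^2 - 7*l - 7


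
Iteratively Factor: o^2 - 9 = (o + 3)*(o - 3)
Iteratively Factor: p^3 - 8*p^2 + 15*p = (p - 5)*(p^2 - 3*p) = (p - 5)*(p - 3)*(p)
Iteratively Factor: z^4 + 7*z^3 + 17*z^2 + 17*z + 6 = (z + 1)*(z^3 + 6*z^2 + 11*z + 6) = (z + 1)*(z + 3)*(z^2 + 3*z + 2) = (z + 1)^2*(z + 3)*(z + 2)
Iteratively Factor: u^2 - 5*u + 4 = (u - 1)*(u - 4)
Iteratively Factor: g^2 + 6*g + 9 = (g + 3)*(g + 3)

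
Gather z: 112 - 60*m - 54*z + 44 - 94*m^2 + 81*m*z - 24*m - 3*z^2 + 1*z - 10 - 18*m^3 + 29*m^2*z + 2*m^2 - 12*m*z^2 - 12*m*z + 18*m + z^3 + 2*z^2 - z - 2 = -18*m^3 - 92*m^2 - 66*m + z^3 + z^2*(-12*m - 1) + z*(29*m^2 + 69*m - 54) + 144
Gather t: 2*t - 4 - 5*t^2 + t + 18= -5*t^2 + 3*t + 14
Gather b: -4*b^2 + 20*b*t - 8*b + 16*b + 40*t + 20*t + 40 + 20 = -4*b^2 + b*(20*t + 8) + 60*t + 60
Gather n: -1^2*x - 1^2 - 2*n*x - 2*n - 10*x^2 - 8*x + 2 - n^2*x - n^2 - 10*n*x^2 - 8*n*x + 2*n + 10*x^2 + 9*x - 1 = n^2*(-x - 1) + n*(-10*x^2 - 10*x)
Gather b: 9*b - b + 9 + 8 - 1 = 8*b + 16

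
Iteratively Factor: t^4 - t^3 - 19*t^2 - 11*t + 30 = (t + 2)*(t^3 - 3*t^2 - 13*t + 15) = (t - 1)*(t + 2)*(t^2 - 2*t - 15) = (t - 1)*(t + 2)*(t + 3)*(t - 5)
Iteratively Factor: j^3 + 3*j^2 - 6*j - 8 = (j + 4)*(j^2 - j - 2) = (j - 2)*(j + 4)*(j + 1)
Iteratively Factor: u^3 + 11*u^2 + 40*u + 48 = (u + 4)*(u^2 + 7*u + 12) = (u + 3)*(u + 4)*(u + 4)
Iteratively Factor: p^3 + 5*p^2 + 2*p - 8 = (p + 2)*(p^2 + 3*p - 4) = (p - 1)*(p + 2)*(p + 4)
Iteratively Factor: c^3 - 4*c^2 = (c - 4)*(c^2) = c*(c - 4)*(c)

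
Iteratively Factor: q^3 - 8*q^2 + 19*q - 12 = (q - 4)*(q^2 - 4*q + 3) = (q - 4)*(q - 3)*(q - 1)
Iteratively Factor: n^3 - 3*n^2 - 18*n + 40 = (n - 2)*(n^2 - n - 20) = (n - 5)*(n - 2)*(n + 4)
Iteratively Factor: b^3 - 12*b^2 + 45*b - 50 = (b - 5)*(b^2 - 7*b + 10) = (b - 5)^2*(b - 2)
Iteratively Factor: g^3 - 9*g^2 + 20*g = (g - 5)*(g^2 - 4*g) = g*(g - 5)*(g - 4)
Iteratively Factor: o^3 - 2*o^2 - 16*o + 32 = (o - 4)*(o^2 + 2*o - 8) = (o - 4)*(o - 2)*(o + 4)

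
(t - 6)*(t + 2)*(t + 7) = t^3 + 3*t^2 - 40*t - 84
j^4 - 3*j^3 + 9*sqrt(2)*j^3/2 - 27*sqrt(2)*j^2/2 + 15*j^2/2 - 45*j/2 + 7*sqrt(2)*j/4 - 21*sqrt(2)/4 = (j - 3)*(j + sqrt(2)/2)^2*(j + 7*sqrt(2)/2)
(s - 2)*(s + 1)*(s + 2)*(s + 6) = s^4 + 7*s^3 + 2*s^2 - 28*s - 24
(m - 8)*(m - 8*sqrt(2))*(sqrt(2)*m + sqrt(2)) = sqrt(2)*m^3 - 16*m^2 - 7*sqrt(2)*m^2 - 8*sqrt(2)*m + 112*m + 128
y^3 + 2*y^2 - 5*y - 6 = (y - 2)*(y + 1)*(y + 3)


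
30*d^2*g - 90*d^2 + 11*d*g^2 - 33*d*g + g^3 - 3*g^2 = (5*d + g)*(6*d + g)*(g - 3)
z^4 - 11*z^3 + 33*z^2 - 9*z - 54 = (z - 6)*(z - 3)^2*(z + 1)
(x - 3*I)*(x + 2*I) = x^2 - I*x + 6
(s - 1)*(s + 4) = s^2 + 3*s - 4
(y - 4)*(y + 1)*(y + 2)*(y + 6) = y^4 + 5*y^3 - 16*y^2 - 68*y - 48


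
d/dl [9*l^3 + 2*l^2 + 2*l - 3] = 27*l^2 + 4*l + 2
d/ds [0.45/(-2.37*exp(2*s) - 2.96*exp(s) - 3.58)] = (2.133*exp(s) + 1.332)*exp(s)/(2.37*exp(2*s) + 2.96*exp(s) + 3.58)^2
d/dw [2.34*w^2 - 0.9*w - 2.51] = 4.68*w - 0.9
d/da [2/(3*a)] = -2/(3*a^2)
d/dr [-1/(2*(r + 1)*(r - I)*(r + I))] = ((r + 1)*(r - I) + (r + 1)*(r + I) + (r - I)*(r + I))/(2*(r + 1)^2*(r - I)^2*(r + I)^2)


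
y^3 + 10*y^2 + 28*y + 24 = (y + 2)^2*(y + 6)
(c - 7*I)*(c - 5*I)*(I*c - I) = I*c^3 + 12*c^2 - I*c^2 - 12*c - 35*I*c + 35*I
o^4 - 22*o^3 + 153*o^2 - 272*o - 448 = (o - 8)^2*(o - 7)*(o + 1)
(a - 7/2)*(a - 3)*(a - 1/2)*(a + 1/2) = a^4 - 13*a^3/2 + 41*a^2/4 + 13*a/8 - 21/8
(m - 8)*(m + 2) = m^2 - 6*m - 16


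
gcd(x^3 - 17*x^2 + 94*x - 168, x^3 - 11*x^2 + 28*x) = x^2 - 11*x + 28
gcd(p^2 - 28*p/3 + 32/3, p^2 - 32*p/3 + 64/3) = p - 8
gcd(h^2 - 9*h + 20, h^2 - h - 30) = 1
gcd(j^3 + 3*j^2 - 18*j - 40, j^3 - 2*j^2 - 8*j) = j^2 - 2*j - 8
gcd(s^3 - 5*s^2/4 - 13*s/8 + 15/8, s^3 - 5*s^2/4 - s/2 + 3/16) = s - 3/2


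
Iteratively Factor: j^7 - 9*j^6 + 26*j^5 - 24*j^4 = (j - 2)*(j^6 - 7*j^5 + 12*j^4) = j*(j - 2)*(j^5 - 7*j^4 + 12*j^3) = j^2*(j - 2)*(j^4 - 7*j^3 + 12*j^2) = j^3*(j - 2)*(j^3 - 7*j^2 + 12*j) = j^3*(j - 3)*(j - 2)*(j^2 - 4*j) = j^4*(j - 3)*(j - 2)*(j - 4)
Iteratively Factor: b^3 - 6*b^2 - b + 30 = (b + 2)*(b^2 - 8*b + 15) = (b - 3)*(b + 2)*(b - 5)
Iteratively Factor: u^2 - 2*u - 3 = (u + 1)*(u - 3)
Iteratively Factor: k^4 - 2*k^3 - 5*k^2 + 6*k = (k)*(k^3 - 2*k^2 - 5*k + 6) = k*(k - 1)*(k^2 - k - 6) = k*(k - 1)*(k + 2)*(k - 3)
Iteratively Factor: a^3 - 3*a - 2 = (a - 2)*(a^2 + 2*a + 1) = (a - 2)*(a + 1)*(a + 1)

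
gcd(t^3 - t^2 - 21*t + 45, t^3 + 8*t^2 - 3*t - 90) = t^2 + 2*t - 15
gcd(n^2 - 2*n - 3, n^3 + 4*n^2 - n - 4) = n + 1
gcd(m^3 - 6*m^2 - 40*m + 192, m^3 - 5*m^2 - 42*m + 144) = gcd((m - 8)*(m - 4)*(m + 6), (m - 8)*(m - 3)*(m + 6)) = m^2 - 2*m - 48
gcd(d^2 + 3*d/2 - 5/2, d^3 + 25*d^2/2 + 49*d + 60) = d + 5/2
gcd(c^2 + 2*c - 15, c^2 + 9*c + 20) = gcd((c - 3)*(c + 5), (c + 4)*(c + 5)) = c + 5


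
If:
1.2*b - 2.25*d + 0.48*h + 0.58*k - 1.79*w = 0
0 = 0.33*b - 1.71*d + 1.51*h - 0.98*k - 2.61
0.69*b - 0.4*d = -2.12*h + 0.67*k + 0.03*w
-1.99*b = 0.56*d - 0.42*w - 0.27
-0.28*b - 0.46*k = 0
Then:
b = 1.12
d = -1.68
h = -0.86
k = -0.68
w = 2.41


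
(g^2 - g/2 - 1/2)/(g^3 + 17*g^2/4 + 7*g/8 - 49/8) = 4*(2*g + 1)/(8*g^2 + 42*g + 49)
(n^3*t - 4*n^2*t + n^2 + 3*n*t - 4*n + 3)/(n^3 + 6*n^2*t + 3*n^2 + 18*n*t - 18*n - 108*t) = (n^2*t - n*t + n - 1)/(n^2 + 6*n*t + 6*n + 36*t)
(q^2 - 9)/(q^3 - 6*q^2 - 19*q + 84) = (q + 3)/(q^2 - 3*q - 28)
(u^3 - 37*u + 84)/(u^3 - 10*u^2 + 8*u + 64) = (u^2 + 4*u - 21)/(u^2 - 6*u - 16)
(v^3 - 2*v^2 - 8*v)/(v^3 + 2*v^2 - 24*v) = (v + 2)/(v + 6)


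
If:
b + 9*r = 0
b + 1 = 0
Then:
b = -1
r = 1/9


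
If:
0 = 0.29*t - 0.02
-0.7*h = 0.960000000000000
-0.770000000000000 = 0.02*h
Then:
No Solution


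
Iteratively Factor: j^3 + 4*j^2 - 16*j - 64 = (j + 4)*(j^2 - 16) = (j - 4)*(j + 4)*(j + 4)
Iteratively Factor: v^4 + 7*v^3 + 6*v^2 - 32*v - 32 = (v + 4)*(v^3 + 3*v^2 - 6*v - 8) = (v + 1)*(v + 4)*(v^2 + 2*v - 8) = (v - 2)*(v + 1)*(v + 4)*(v + 4)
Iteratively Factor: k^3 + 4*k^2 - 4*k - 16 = (k + 2)*(k^2 + 2*k - 8) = (k - 2)*(k + 2)*(k + 4)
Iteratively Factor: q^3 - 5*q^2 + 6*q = (q - 3)*(q^2 - 2*q) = q*(q - 3)*(q - 2)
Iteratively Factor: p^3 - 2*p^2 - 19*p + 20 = (p - 1)*(p^2 - p - 20) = (p - 1)*(p + 4)*(p - 5)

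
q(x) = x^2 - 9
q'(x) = 2*x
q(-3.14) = 0.86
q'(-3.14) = -6.28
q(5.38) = 19.94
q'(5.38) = 10.76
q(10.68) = 105.06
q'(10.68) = 21.36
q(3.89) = 6.13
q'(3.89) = 7.78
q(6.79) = 37.10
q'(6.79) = 13.58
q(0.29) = -8.92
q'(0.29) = 0.58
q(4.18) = 8.47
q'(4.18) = 8.36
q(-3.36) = 2.29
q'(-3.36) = -6.72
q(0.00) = -9.00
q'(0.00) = 0.00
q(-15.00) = 216.00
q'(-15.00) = -30.00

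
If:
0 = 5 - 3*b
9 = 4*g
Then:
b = 5/3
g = 9/4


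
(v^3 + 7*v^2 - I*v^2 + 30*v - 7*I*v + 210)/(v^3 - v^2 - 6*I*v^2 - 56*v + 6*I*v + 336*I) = (v + 5*I)/(v - 8)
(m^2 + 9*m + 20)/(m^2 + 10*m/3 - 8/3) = 3*(m + 5)/(3*m - 2)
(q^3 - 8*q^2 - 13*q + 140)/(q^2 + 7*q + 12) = (q^2 - 12*q + 35)/(q + 3)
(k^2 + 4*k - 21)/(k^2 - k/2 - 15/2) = 2*(k + 7)/(2*k + 5)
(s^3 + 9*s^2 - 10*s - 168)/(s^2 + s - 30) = (s^2 + 3*s - 28)/(s - 5)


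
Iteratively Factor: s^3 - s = (s)*(s^2 - 1) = s*(s + 1)*(s - 1)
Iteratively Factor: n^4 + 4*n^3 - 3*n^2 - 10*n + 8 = (n + 2)*(n^3 + 2*n^2 - 7*n + 4) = (n + 2)*(n + 4)*(n^2 - 2*n + 1) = (n - 1)*(n + 2)*(n + 4)*(n - 1)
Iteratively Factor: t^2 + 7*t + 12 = (t + 4)*(t + 3)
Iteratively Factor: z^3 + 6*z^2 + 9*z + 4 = (z + 4)*(z^2 + 2*z + 1) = (z + 1)*(z + 4)*(z + 1)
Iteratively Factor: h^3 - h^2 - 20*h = (h + 4)*(h^2 - 5*h) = (h - 5)*(h + 4)*(h)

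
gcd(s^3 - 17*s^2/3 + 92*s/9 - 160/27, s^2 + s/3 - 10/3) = s - 5/3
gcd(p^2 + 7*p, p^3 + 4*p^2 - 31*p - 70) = p + 7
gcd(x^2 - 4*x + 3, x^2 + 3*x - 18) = x - 3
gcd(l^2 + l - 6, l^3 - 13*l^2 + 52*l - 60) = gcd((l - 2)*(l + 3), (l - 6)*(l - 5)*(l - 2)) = l - 2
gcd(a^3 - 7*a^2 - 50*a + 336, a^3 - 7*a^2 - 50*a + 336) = a^3 - 7*a^2 - 50*a + 336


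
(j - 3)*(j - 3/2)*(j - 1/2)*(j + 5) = j^4 - 73*j^2/4 + 63*j/2 - 45/4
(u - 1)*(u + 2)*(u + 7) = u^3 + 8*u^2 + 5*u - 14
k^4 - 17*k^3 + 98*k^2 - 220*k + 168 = (k - 7)*(k - 6)*(k - 2)^2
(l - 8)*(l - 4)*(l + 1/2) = l^3 - 23*l^2/2 + 26*l + 16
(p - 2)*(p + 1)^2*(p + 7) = p^4 + 7*p^3 - 3*p^2 - 23*p - 14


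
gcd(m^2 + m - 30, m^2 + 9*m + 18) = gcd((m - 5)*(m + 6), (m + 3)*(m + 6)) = m + 6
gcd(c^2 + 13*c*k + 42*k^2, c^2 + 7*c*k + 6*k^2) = c + 6*k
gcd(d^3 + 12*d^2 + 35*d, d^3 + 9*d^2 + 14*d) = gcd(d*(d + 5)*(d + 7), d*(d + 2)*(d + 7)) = d^2 + 7*d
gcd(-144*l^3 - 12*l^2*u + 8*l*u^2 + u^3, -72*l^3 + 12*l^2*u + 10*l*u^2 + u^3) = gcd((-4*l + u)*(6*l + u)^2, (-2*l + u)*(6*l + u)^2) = 36*l^2 + 12*l*u + u^2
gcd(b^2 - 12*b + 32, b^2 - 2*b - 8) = b - 4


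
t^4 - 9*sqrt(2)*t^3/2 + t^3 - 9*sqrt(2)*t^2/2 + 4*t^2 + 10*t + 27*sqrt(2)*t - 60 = (t - 2)*(t + 3)*(t - 5*sqrt(2)/2)*(t - 2*sqrt(2))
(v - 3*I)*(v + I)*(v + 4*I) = v^3 + 2*I*v^2 + 11*v + 12*I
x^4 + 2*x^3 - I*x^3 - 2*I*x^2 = x^2*(x + 2)*(x - I)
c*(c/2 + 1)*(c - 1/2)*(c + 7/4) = c^4/2 + 13*c^3/8 + 13*c^2/16 - 7*c/8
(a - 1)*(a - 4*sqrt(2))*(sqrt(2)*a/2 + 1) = sqrt(2)*a^3/2 - 3*a^2 - sqrt(2)*a^2/2 - 4*sqrt(2)*a + 3*a + 4*sqrt(2)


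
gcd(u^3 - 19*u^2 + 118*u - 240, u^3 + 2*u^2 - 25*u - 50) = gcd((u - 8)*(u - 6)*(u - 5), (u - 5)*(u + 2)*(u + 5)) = u - 5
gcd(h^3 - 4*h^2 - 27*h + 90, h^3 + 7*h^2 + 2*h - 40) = h + 5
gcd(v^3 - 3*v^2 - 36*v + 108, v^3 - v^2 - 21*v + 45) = v - 3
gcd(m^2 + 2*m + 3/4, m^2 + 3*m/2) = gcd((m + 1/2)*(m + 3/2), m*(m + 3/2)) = m + 3/2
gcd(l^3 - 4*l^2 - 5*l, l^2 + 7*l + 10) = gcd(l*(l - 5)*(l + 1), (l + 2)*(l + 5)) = 1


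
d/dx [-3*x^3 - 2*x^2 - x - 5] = -9*x^2 - 4*x - 1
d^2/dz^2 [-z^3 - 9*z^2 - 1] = -6*z - 18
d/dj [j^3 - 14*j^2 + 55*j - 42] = 3*j^2 - 28*j + 55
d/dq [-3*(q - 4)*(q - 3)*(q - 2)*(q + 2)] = -12*q^3 + 63*q^2 - 48*q - 84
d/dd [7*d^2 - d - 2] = 14*d - 1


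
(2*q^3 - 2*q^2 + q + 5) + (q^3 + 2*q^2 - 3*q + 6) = 3*q^3 - 2*q + 11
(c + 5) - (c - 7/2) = 17/2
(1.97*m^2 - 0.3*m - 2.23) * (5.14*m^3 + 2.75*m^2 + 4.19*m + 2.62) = 10.1258*m^5 + 3.8755*m^4 - 4.0329*m^3 - 2.2281*m^2 - 10.1297*m - 5.8426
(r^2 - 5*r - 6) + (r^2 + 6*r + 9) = 2*r^2 + r + 3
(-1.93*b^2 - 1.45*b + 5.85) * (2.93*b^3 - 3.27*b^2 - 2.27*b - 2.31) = -5.6549*b^5 + 2.0626*b^4 + 26.2631*b^3 - 11.3797*b^2 - 9.93*b - 13.5135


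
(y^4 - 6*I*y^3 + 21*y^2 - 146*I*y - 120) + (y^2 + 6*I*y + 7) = y^4 - 6*I*y^3 + 22*y^2 - 140*I*y - 113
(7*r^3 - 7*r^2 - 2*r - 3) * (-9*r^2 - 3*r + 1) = -63*r^5 + 42*r^4 + 46*r^3 + 26*r^2 + 7*r - 3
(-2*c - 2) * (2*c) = -4*c^2 - 4*c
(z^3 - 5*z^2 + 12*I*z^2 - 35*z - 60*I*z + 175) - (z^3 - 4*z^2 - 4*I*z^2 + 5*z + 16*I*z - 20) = -z^2 + 16*I*z^2 - 40*z - 76*I*z + 195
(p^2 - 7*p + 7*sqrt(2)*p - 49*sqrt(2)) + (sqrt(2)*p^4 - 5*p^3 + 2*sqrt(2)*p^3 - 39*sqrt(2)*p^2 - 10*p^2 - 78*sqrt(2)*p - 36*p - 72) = sqrt(2)*p^4 - 5*p^3 + 2*sqrt(2)*p^3 - 39*sqrt(2)*p^2 - 9*p^2 - 71*sqrt(2)*p - 43*p - 72 - 49*sqrt(2)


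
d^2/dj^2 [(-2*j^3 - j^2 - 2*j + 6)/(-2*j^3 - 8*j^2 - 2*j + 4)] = (-7*j^6 + 9*j^4 - 134*j^3 - 270*j^2 - 36*j - 46)/(j^9 + 12*j^8 + 51*j^7 + 82*j^6 + 3*j^5 - 96*j^4 - 35*j^3 + 42*j^2 + 12*j - 8)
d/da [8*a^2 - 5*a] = 16*a - 5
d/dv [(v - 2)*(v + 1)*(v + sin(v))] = (v - 2)*(v + 1)*(cos(v) + 1) + (v - 2)*(v + sin(v)) + (v + 1)*(v + sin(v))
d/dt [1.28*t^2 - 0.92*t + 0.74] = 2.56*t - 0.92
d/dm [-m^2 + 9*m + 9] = 9 - 2*m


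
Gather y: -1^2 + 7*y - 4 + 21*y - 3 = 28*y - 8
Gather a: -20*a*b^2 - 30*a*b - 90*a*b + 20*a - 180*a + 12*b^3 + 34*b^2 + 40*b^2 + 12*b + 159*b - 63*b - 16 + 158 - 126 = a*(-20*b^2 - 120*b - 160) + 12*b^3 + 74*b^2 + 108*b + 16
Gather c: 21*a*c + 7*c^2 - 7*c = 7*c^2 + c*(21*a - 7)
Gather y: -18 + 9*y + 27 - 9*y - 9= 0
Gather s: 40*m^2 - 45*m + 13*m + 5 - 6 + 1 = 40*m^2 - 32*m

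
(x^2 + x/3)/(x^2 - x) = (x + 1/3)/(x - 1)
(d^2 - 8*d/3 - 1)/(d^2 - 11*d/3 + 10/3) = (3*d^2 - 8*d - 3)/(3*d^2 - 11*d + 10)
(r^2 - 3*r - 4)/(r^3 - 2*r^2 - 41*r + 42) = (r^2 - 3*r - 4)/(r^3 - 2*r^2 - 41*r + 42)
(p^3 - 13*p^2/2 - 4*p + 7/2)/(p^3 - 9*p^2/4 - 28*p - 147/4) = 2*(2*p^2 + p - 1)/(4*p^2 + 19*p + 21)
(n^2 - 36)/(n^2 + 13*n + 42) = (n - 6)/(n + 7)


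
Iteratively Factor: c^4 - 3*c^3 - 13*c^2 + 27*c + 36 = (c - 4)*(c^3 + c^2 - 9*c - 9) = (c - 4)*(c + 3)*(c^2 - 2*c - 3) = (c - 4)*(c + 1)*(c + 3)*(c - 3)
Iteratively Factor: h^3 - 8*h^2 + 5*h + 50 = (h - 5)*(h^2 - 3*h - 10) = (h - 5)^2*(h + 2)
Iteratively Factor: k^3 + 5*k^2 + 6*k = (k + 2)*(k^2 + 3*k) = (k + 2)*(k + 3)*(k)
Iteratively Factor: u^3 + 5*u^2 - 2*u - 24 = (u - 2)*(u^2 + 7*u + 12) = (u - 2)*(u + 3)*(u + 4)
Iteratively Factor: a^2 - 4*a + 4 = (a - 2)*(a - 2)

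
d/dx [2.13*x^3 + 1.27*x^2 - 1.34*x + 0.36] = 6.39*x^2 + 2.54*x - 1.34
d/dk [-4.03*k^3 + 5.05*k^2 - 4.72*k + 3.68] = -12.09*k^2 + 10.1*k - 4.72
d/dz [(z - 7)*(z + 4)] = 2*z - 3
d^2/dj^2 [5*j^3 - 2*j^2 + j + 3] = 30*j - 4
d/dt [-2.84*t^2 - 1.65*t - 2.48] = -5.68*t - 1.65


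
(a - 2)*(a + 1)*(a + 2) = a^3 + a^2 - 4*a - 4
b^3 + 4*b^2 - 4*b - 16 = (b - 2)*(b + 2)*(b + 4)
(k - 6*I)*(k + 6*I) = k^2 + 36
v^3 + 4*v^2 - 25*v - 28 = (v - 4)*(v + 1)*(v + 7)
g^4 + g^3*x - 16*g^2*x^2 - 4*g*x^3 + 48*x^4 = (g - 3*x)*(g - 2*x)*(g + 2*x)*(g + 4*x)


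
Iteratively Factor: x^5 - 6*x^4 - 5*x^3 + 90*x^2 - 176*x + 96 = (x - 2)*(x^4 - 4*x^3 - 13*x^2 + 64*x - 48) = (x - 4)*(x - 2)*(x^3 - 13*x + 12) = (x - 4)*(x - 2)*(x - 1)*(x^2 + x - 12) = (x - 4)*(x - 3)*(x - 2)*(x - 1)*(x + 4)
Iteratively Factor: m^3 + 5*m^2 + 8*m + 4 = (m + 2)*(m^2 + 3*m + 2) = (m + 1)*(m + 2)*(m + 2)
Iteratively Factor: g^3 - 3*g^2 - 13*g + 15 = (g - 5)*(g^2 + 2*g - 3) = (g - 5)*(g - 1)*(g + 3)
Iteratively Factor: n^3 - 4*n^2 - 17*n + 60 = (n + 4)*(n^2 - 8*n + 15) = (n - 3)*(n + 4)*(n - 5)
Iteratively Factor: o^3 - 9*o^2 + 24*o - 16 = (o - 1)*(o^2 - 8*o + 16) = (o - 4)*(o - 1)*(o - 4)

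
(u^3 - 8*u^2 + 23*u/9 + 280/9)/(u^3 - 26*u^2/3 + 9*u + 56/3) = (u + 5/3)/(u + 1)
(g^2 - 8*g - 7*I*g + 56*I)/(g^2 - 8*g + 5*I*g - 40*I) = (g - 7*I)/(g + 5*I)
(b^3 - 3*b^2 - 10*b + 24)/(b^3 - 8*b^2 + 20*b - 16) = (b + 3)/(b - 2)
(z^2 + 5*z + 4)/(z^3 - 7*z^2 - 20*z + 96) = (z + 1)/(z^2 - 11*z + 24)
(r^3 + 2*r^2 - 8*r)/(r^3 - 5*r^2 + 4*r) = (r^2 + 2*r - 8)/(r^2 - 5*r + 4)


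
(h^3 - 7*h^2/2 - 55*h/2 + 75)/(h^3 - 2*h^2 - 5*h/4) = 2*(h^2 - h - 30)/(h*(2*h + 1))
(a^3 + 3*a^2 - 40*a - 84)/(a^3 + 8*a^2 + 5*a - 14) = (a - 6)/(a - 1)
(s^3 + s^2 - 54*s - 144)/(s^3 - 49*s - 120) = (s + 6)/(s + 5)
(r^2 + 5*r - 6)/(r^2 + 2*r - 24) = (r - 1)/(r - 4)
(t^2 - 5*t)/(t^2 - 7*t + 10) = t/(t - 2)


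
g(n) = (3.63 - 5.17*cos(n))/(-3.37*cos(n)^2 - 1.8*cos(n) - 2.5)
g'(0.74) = -0.59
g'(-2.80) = -0.44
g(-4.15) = -2.56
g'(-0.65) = 0.46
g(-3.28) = -2.18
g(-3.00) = -2.18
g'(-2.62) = -0.61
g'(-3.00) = -0.19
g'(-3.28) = 0.19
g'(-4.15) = -0.20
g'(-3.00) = -0.19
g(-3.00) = -2.18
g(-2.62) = -2.34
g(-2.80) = -2.24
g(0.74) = 0.03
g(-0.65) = 0.08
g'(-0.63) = 0.43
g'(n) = (3.63 - 5.17*cos(n))*(-6.74*sin(n)*cos(n) - 1.8*sin(n))/(-3.37*cos(n)^2 - 1.8*cos(n) - 2.5)^2 + 5.17*sin(n)/(-3.37*cos(n)^2 - 1.8*cos(n) - 2.5) = (17.4229*cos(n)^2 - 24.4662*cos(n) - 19.459)*sin(n)/(11.3569*cos(n)^4 + 12.132*cos(n)^3 + 20.09*cos(n)^2 + 9.0*cos(n) + 6.25)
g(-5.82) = 0.15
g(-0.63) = 0.09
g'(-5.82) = -0.26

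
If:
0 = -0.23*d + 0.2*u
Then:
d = 0.869565217391304*u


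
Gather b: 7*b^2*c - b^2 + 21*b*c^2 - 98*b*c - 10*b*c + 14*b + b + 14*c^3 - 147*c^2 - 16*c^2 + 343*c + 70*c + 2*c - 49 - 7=b^2*(7*c - 1) + b*(21*c^2 - 108*c + 15) + 14*c^3 - 163*c^2 + 415*c - 56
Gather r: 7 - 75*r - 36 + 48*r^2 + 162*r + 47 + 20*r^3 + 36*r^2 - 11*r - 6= 20*r^3 + 84*r^2 + 76*r + 12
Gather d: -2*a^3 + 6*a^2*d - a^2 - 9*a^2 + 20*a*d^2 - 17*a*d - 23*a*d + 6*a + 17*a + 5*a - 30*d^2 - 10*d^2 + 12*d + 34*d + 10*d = -2*a^3 - 10*a^2 + 28*a + d^2*(20*a - 40) + d*(6*a^2 - 40*a + 56)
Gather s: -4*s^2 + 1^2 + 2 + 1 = 4 - 4*s^2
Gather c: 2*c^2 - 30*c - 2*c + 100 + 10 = 2*c^2 - 32*c + 110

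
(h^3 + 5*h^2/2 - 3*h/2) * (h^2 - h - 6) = h^5 + 3*h^4/2 - 10*h^3 - 27*h^2/2 + 9*h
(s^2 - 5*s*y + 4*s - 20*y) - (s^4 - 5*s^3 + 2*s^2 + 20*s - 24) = -s^4 + 5*s^3 - s^2 - 5*s*y - 16*s - 20*y + 24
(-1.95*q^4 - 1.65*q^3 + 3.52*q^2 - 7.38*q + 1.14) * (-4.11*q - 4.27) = 8.0145*q^5 + 15.108*q^4 - 7.4217*q^3 + 15.3014*q^2 + 26.8272*q - 4.8678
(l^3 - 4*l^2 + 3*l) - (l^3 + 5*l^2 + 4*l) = -9*l^2 - l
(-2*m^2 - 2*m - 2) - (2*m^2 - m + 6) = -4*m^2 - m - 8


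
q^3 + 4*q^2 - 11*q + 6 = (q - 1)^2*(q + 6)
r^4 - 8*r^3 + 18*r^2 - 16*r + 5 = (r - 5)*(r - 1)^3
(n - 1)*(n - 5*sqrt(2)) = n^2 - 5*sqrt(2)*n - n + 5*sqrt(2)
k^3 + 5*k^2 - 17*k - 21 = (k - 3)*(k + 1)*(k + 7)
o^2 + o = o*(o + 1)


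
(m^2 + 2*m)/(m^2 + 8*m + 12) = m/(m + 6)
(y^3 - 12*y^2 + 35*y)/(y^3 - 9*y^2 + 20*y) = (y - 7)/(y - 4)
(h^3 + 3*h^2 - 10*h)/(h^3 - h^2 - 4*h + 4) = h*(h + 5)/(h^2 + h - 2)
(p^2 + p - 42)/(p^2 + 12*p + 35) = (p - 6)/(p + 5)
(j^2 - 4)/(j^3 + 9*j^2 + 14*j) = (j - 2)/(j*(j + 7))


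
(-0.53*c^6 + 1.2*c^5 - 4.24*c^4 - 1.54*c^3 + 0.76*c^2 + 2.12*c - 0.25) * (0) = 0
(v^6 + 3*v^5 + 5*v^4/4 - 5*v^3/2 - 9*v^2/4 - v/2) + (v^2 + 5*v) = v^6 + 3*v^5 + 5*v^4/4 - 5*v^3/2 - 5*v^2/4 + 9*v/2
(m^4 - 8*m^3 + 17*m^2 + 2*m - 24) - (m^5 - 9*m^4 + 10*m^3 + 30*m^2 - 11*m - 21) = -m^5 + 10*m^4 - 18*m^3 - 13*m^2 + 13*m - 3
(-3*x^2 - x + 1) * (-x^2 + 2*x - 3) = 3*x^4 - 5*x^3 + 6*x^2 + 5*x - 3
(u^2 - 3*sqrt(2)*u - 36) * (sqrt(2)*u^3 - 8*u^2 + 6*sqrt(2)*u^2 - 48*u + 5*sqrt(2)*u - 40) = sqrt(2)*u^5 - 14*u^4 + 6*sqrt(2)*u^4 - 84*u^3 - 7*sqrt(2)*u^3 - 72*sqrt(2)*u^2 + 218*u^2 - 60*sqrt(2)*u + 1728*u + 1440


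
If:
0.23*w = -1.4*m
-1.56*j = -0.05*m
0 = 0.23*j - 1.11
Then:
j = 4.83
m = 150.57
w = -916.54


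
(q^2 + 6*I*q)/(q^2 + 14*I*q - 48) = q/(q + 8*I)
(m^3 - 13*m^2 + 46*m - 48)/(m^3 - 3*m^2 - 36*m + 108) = (m^2 - 10*m + 16)/(m^2 - 36)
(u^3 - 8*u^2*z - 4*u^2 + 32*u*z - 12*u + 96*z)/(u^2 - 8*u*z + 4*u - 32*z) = (u^2 - 4*u - 12)/(u + 4)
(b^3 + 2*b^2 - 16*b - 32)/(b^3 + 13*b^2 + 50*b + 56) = (b - 4)/(b + 7)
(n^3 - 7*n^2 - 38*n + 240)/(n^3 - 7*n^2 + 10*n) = (n^2 - 2*n - 48)/(n*(n - 2))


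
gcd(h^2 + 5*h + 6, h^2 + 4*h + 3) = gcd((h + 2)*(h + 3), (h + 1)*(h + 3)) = h + 3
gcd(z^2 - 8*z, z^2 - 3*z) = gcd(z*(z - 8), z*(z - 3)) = z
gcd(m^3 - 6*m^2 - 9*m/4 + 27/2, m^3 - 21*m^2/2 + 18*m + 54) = m^2 - 9*m/2 - 9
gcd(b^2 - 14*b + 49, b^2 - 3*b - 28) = b - 7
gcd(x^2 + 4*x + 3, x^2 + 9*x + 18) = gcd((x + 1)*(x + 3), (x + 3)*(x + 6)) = x + 3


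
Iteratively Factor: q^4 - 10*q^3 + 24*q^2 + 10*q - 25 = (q + 1)*(q^3 - 11*q^2 + 35*q - 25) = (q - 5)*(q + 1)*(q^2 - 6*q + 5) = (q - 5)^2*(q + 1)*(q - 1)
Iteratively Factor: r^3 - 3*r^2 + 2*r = (r)*(r^2 - 3*r + 2) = r*(r - 1)*(r - 2)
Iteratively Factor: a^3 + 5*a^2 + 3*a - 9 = (a - 1)*(a^2 + 6*a + 9) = (a - 1)*(a + 3)*(a + 3)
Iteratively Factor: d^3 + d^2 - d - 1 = (d + 1)*(d^2 - 1) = (d + 1)^2*(d - 1)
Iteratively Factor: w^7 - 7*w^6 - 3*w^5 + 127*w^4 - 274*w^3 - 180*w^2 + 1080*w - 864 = (w - 2)*(w^6 - 5*w^5 - 13*w^4 + 101*w^3 - 72*w^2 - 324*w + 432) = (w - 2)^2*(w^5 - 3*w^4 - 19*w^3 + 63*w^2 + 54*w - 216) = (w - 2)^2*(w + 4)*(w^4 - 7*w^3 + 9*w^2 + 27*w - 54) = (w - 3)*(w - 2)^2*(w + 4)*(w^3 - 4*w^2 - 3*w + 18) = (w - 3)^2*(w - 2)^2*(w + 4)*(w^2 - w - 6) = (w - 3)^2*(w - 2)^2*(w + 2)*(w + 4)*(w - 3)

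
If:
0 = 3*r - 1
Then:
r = 1/3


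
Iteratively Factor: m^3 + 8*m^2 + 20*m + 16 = (m + 4)*(m^2 + 4*m + 4) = (m + 2)*(m + 4)*(m + 2)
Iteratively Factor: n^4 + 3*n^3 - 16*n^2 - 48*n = (n - 4)*(n^3 + 7*n^2 + 12*n) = (n - 4)*(n + 3)*(n^2 + 4*n) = n*(n - 4)*(n + 3)*(n + 4)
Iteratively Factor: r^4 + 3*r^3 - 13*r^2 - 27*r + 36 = (r - 3)*(r^3 + 6*r^2 + 5*r - 12) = (r - 3)*(r - 1)*(r^2 + 7*r + 12) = (r - 3)*(r - 1)*(r + 3)*(r + 4)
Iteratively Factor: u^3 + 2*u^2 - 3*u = (u + 3)*(u^2 - u) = u*(u + 3)*(u - 1)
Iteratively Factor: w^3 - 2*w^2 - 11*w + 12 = (w - 1)*(w^2 - w - 12) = (w - 1)*(w + 3)*(w - 4)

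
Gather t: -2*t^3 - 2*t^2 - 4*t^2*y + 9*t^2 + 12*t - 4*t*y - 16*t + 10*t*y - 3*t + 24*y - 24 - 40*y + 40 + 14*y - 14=-2*t^3 + t^2*(7 - 4*y) + t*(6*y - 7) - 2*y + 2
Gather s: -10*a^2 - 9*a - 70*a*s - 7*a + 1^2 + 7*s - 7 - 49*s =-10*a^2 - 16*a + s*(-70*a - 42) - 6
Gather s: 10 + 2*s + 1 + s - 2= 3*s + 9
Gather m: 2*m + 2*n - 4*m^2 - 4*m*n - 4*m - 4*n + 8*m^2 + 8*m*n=4*m^2 + m*(4*n - 2) - 2*n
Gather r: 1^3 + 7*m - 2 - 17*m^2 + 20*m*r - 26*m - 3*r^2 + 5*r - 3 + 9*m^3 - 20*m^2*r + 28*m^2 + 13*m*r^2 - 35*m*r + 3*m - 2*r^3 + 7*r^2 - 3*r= 9*m^3 + 11*m^2 - 16*m - 2*r^3 + r^2*(13*m + 4) + r*(-20*m^2 - 15*m + 2) - 4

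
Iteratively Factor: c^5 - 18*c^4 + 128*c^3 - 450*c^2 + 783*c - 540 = (c - 5)*(c^4 - 13*c^3 + 63*c^2 - 135*c + 108) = (c - 5)*(c - 3)*(c^3 - 10*c^2 + 33*c - 36) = (c - 5)*(c - 3)^2*(c^2 - 7*c + 12) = (c - 5)*(c - 4)*(c - 3)^2*(c - 3)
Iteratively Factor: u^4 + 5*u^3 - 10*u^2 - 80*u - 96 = (u - 4)*(u^3 + 9*u^2 + 26*u + 24) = (u - 4)*(u + 2)*(u^2 + 7*u + 12) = (u - 4)*(u + 2)*(u + 4)*(u + 3)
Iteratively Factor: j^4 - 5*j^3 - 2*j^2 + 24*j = (j)*(j^3 - 5*j^2 - 2*j + 24) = j*(j - 4)*(j^2 - j - 6) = j*(j - 4)*(j + 2)*(j - 3)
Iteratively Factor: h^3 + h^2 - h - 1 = (h + 1)*(h^2 - 1) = (h - 1)*(h + 1)*(h + 1)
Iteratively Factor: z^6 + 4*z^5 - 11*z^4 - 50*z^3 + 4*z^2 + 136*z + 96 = (z - 3)*(z^5 + 7*z^4 + 10*z^3 - 20*z^2 - 56*z - 32) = (z - 3)*(z - 2)*(z^4 + 9*z^3 + 28*z^2 + 36*z + 16) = (z - 3)*(z - 2)*(z + 4)*(z^3 + 5*z^2 + 8*z + 4) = (z - 3)*(z - 2)*(z + 2)*(z + 4)*(z^2 + 3*z + 2) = (z - 3)*(z - 2)*(z + 2)^2*(z + 4)*(z + 1)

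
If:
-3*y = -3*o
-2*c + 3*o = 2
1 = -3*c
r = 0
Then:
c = -1/3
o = 4/9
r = 0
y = 4/9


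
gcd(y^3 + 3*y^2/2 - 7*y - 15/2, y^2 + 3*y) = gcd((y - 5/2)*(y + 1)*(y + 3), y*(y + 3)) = y + 3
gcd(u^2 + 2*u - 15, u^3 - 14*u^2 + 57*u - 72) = u - 3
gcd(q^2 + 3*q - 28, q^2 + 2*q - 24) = q - 4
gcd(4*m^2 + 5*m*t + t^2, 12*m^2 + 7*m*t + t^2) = 4*m + t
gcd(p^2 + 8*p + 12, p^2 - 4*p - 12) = p + 2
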